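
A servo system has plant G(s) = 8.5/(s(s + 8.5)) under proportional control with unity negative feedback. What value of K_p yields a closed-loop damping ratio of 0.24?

K_p = 36.9

Closed-loop characteristic equation: s² + 8.5s + K_p·8.5 = 0.
So ω_n = √(8.5K_p) and 2ζω_n = 8.5, giving ζ = 8.5/(2√(8.5K_p)).
Setting ζ = 0.24: √(8.5K_p) = 8.5/(2·0.24) = 17.71, so K_p = 313.6/8.5 = 36.9.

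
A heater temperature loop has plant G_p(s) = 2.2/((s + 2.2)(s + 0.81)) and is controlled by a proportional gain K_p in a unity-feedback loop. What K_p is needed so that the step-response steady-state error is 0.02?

The loop is type 0, so e_ss(step) = 1/(1 + K_pos) with K_pos = K_p·G_p(0).
G_p(0) = 1.235. Require 1/(1 + K_p·1.235) = 0.02, so 1 + 1.235·K_p = 50.
K_p = (50 − 1)/1.235 = 39.7.

K_p = 39.7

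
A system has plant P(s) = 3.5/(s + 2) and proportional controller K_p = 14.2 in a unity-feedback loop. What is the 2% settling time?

Closed-loop transfer function: T(s) = K_p·P(s)/(1 + K_p·P(s)) = 49.7/(s + 2 + 49.7) = 49.7/(s + 51.7).
Time constant τ = 1/51.7 = 0.01934 s, so the 2% settling time is about 4τ = 0.0774 s.

T_s ≈ 0.0774 s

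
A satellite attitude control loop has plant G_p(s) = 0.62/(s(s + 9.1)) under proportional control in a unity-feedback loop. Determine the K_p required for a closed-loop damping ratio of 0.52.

K_p = 123

Closed-loop characteristic equation: s² + 9.1s + K_p·0.62 = 0.
So ω_n = √(0.62K_p) and 2ζω_n = 9.1, giving ζ = 9.1/(2√(0.62K_p)).
Setting ζ = 0.52: √(0.62K_p) = 9.1/(2·0.52) = 8.75, so K_p = 76.56/0.62 = 123.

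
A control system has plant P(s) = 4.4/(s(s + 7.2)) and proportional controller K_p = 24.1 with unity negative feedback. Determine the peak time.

From 1 + K_pP(s) = 0: s² + 7.2s + 106 = 0 ⇒ ω_n = 10.3, ζ = 0.3496.
Damped frequency ω_d = ω_n√(1−ζ²) = 9.648 rad/s, so peak time T_p = π/ω_d = 0.326 s.

T_p = 0.326 s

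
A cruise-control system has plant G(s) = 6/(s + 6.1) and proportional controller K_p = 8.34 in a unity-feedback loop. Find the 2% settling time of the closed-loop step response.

T_s ≈ 0.0713 s

Closed-loop transfer function: T(s) = K_p·G(s)/(1 + K_p·G(s)) = 50.04/(s + 6.1 + 50.04) = 50.04/(s + 56.14).
Time constant τ = 1/56.14 = 0.01781 s, so the 2% settling time is about 4τ = 0.0713 s.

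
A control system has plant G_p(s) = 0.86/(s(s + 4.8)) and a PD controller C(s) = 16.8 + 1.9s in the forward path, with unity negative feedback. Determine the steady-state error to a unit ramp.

0.332

The loop has one pole at the origin (type 1). Velocity error constant K_v = lim_{s→0} s·C(s)G_p(s) = 16.8·0.86/4.8 = 3.01.
Steady-state error to a unit ramp: e_ss = 1/K_v = 0.332.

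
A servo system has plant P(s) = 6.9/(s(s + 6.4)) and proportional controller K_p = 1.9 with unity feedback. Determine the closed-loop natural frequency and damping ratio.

With unity feedback the closed-loop characteristic equation is s² + 6.4s + 1.9·6.9 = s² + 6.4s + 13.11 = 0.
Matching s² + 2ζω_n s + ω_n²: ω_n = √13.11 = 3.621 rad/s and 2ζω_n = 6.4, so ζ = 6.4/(2·3.621) = 0.884.

ω_n = 3.62 rad/s, ζ = 0.884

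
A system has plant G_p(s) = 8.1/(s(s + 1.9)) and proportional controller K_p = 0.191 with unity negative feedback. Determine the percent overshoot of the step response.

The closed-loop denominator s² + 1.9s + 1.547 gives ω_n = √1.547 = 1.244 and ζ = 1.9/(2ω_n) = 0.7638.
%OS = 100·exp(−πζ/√(1−ζ²)) = 100·exp(−π·0.7638/√0.4167) = 2.43%.

2.43%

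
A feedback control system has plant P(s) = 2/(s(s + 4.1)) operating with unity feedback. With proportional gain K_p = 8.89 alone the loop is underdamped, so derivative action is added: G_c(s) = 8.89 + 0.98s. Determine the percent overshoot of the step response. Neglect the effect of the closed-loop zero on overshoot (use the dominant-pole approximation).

3.89%

Forward path: (8.89 + 0.98s)·2/(s(s+4.1)). The closed-loop characteristic equation is s² + (4.1 + 2·0.98)s + 2·8.89 = 0.
That is s² + 6.06s + 17.78 = 0, so ω_n = 4.217 rad/s and ζ = 6.06/(2·4.217) = 0.7186.
%OS = 100·exp(−πζ/√(1−ζ²)) = 3.89%.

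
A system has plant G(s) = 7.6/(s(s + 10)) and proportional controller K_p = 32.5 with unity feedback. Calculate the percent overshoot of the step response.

34.8%

From 1 + K_pG(s) = 0: s² + 10s + 247 = 0 ⇒ ω_n = 15.72, ζ = 0.3181.
%OS = 100·exp(−πζ/√(1−ζ²)) = 100·exp(−π·0.3181/√0.8988) = 34.8%.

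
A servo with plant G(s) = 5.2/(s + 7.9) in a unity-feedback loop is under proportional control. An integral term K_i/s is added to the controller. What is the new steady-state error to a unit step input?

0

The integrator makes K_pos = lim_{s→0} C(s)G(s) infinite, so e_ss = 1/(1+K_pos) = 0.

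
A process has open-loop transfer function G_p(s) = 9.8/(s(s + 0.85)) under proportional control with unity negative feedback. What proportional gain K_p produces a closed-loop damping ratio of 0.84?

K_p = 0.0261

Closed-loop characteristic equation: s² + 0.85s + K_p·9.8 = 0.
So ω_n = √(9.8K_p) and 2ζω_n = 0.85, giving ζ = 0.85/(2√(9.8K_p)).
Setting ζ = 0.84: √(9.8K_p) = 0.85/(2·0.84) = 0.506, so K_p = 0.256/9.8 = 0.0261.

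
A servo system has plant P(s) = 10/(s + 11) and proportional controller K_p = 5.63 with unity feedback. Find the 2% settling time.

Closed-loop transfer function: T(s) = K_p·P(s)/(1 + K_p·P(s)) = 56.3/(s + 11 + 56.3) = 56.3/(s + 67.3).
Time constant τ = 1/67.3 = 0.01486 s, so the 2% settling time is about 4τ = 0.0594 s.

T_s ≈ 0.0594 s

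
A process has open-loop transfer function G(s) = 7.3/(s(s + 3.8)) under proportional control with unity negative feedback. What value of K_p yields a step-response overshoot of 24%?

K_p = 2.89

From %OS = 100·exp(−πζ/√(1−ζ²)) = 24%, ζ = −ln(0.24)/√(π²+ln²(0.24)) = 0.4136.
Characteristic equation s² + 3.8s + 7.3K_p = 0 gives ζ = 3.8/(2√(7.3K_p)).
Setting ζ = 0.4136: √(7.3K_p) = 3.8/(2·0.4136) = 4.594, so K_p = 21.1/7.3 = 2.89.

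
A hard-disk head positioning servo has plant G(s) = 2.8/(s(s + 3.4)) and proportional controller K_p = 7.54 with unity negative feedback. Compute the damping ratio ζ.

1 + K_p·G(s) = 0 gives s² + 3.4s + 21.11 = 0.
Matching s² + 2ζω_n s + ω_n²: ω_n = √21.11 = 4.595 rad/s and 2ζω_n = 3.4, so ζ = 3.4/(2·4.595) = 0.37.

ζ = 0.37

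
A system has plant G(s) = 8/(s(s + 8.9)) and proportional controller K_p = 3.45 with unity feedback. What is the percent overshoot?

The closed-loop denominator s² + 8.9s + 27.6 gives ω_n = √27.6 = 5.254 and ζ = 8.9/(2ω_n) = 0.847.
%OS = 100·exp(−πζ/√(1−ζ²)) = 100·exp(−π·0.847/√0.2825) = 0.669%.

0.669%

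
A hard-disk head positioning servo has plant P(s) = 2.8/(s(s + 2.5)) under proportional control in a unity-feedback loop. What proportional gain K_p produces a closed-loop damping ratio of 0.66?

Closed-loop characteristic equation: s² + 2.5s + K_p·2.8 = 0.
So ω_n = √(2.8K_p) and 2ζω_n = 2.5, giving ζ = 2.5/(2√(2.8K_p)).
Setting ζ = 0.66: √(2.8K_p) = 2.5/(2·0.66) = 1.894, so K_p = 3.587/2.8 = 1.28.

K_p = 1.28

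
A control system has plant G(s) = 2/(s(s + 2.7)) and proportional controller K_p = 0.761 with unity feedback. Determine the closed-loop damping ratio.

ζ = 1.09

1 + K_p·G(s) = 0 gives s² + 2.7s + 1.522 = 0.
So ω_n² = 1.522 ⇒ ω_n = 1.234 rad/s, and ζ = 2.7/(2ω_n) = 1.09.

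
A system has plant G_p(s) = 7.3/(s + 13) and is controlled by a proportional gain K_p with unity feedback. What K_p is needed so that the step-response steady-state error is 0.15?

The loop is type 0, so e_ss(step) = 1/(1 + K_pos) with K_pos = K_p·G_p(0).
G_p(0) = 0.5615. Require 1/(1 + K_p·0.5615) = 0.15, so 1 + 0.5615·K_p = 6.667.
K_p = (6.667 − 1)/0.5615 = 10.1.

K_p = 10.1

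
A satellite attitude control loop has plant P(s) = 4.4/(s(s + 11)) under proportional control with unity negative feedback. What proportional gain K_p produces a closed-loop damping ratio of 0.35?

Closed-loop characteristic equation: s² + 11s + K_p·4.4 = 0.
So ω_n = √(4.4K_p) and 2ζω_n = 11, giving ζ = 11/(2√(4.4K_p)).
Setting ζ = 0.35: √(4.4K_p) = 11/(2·0.35) = 15.71, so K_p = 246.9/4.4 = 56.1.

K_p = 56.1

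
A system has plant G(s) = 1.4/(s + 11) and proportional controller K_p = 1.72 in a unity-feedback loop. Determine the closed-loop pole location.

s = -13.41

Closed-loop transfer function: T(s) = K_p·G(s)/(1 + K_p·G(s)) = 2.408/(s + 11 + 2.408) = 2.408/(s + 13.41).
The closed-loop pole is at s = −13.41.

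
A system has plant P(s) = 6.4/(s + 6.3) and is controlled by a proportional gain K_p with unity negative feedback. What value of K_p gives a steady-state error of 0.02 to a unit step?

K_p = 48.2

For a type-0 loop with proportional control, e_ss = 1/(1 + K_p·P(0)).
P(0) = 1.016. Require 1/(1 + K_p·1.016) = 0.02, so 1 + 1.016·K_p = 50.
K_p = (50 − 1)/1.016 = 48.2.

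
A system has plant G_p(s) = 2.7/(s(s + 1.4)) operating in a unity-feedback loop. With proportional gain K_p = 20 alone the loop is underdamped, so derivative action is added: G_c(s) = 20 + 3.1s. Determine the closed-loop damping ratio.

ζ = 0.665

Forward path: (20 + 3.1s)·2.7/(s(s+1.4)). The closed-loop characteristic equation is s² + (1.4 + 2.7·3.1)s + 2.7·20 = 0.
That is s² + 9.77s + 54 = 0, so ω_n = 7.348 rad/s and ζ = 9.77/(2·7.348) = 0.6648.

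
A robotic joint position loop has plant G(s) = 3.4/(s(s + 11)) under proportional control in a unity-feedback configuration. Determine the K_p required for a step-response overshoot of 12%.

K_p = 28.4

From %OS = 100·exp(−πζ/√(1−ζ²)) = 12%, ζ = −ln(0.12)/√(π²+ln²(0.12)) = 0.5594.
Characteristic equation s² + 11s + 3.4K_p = 0 gives ζ = 11/(2√(3.4K_p)).
Setting ζ = 0.5594: √(3.4K_p) = 11/(2·0.5594) = 9.832, so K_p = 96.66/3.4 = 28.4.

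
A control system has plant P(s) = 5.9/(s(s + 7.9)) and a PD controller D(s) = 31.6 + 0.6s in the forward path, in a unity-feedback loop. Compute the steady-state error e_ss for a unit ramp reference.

0.0424

The loop has one pole at the origin (type 1). Velocity error constant K_v = lim_{s→0} s·D(s)P(s) = 31.6·5.9/7.9 = 23.6.
Steady-state error to a unit ramp: e_ss = 1/K_v = 0.0424.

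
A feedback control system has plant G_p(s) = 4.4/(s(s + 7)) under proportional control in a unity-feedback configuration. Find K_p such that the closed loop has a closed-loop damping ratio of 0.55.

Closed-loop characteristic equation: s² + 7s + K_p·4.4 = 0.
So ω_n = √(4.4K_p) and 2ζω_n = 7, giving ζ = 7/(2√(4.4K_p)).
Setting ζ = 0.55: √(4.4K_p) = 7/(2·0.55) = 6.364, so K_p = 40.5/4.4 = 9.2.

K_p = 9.2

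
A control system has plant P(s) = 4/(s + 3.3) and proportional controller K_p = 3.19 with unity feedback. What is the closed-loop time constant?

τ = 0.0623 s

Closed-loop transfer function: T(s) = K_p·P(s)/(1 + K_p·P(s)) = 12.76/(s + 3.3 + 12.76) = 12.76/(s + 16.06).
Time constant τ = 1/16.06 = 0.0623 s.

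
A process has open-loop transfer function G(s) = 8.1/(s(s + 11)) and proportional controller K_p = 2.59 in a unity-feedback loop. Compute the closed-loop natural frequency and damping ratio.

1 + K_p·G(s) = 0 gives s² + 11s + 20.98 = 0.
So ω_n² = 20.98 ⇒ ω_n = 4.58 rad/s, and ζ = 11/(2ω_n) = 1.2.

ω_n = 4.58 rad/s, ζ = 1.2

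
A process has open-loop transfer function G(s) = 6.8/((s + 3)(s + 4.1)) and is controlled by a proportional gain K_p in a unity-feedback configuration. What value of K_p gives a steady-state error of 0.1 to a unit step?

K_p = 16.3

For a type-0 loop with proportional control, e_ss = 1/(1 + K_p·G(0)).
G(0) = 0.5528. Require 1/(1 + K_p·0.5528) = 0.1, so 1 + 0.5528·K_p = 10.
K_p = (10 − 1)/0.5528 = 16.3.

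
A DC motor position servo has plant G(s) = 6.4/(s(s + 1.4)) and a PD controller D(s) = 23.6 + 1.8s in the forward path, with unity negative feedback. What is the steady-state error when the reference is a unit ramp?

The loop has one pole at the origin (type 1). Velocity error constant K_v = lim_{s→0} s·D(s)G(s) = 23.6·6.4/1.4 = 107.9.
Steady-state error to a unit ramp: e_ss = 1/K_v = 0.00927.

0.00927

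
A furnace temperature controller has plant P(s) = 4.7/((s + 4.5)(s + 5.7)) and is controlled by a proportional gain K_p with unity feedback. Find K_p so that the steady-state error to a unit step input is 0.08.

K_p = 62.8

The loop is type 0, so e_ss(step) = 1/(1 + K_pos) with K_pos = K_p·P(0).
P(0) = 0.1832. Require 1/(1 + K_p·0.1832) = 0.08, so 1 + 0.1832·K_p = 12.5.
K_p = (12.5 − 1)/0.1832 = 62.8.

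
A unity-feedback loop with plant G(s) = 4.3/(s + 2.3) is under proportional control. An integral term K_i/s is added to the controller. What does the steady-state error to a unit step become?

The integrator makes K_pos = lim_{s→0} C(s)G(s) infinite, so e_ss = 1/(1+K_pos) = 0.

0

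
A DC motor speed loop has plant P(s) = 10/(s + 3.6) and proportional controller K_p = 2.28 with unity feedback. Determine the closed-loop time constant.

Closed-loop transfer function: T(s) = K_p·P(s)/(1 + K_p·P(s)) = 22.8/(s + 3.6 + 22.8) = 22.8/(s + 26.4).
Time constant τ = 1/26.4 = 0.0379 s.

τ = 0.0379 s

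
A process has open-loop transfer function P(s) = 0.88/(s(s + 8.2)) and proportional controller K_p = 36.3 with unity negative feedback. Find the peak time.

The closed-loop denominator s² + 8.2s + 31.94 gives ω_n = √31.94 = 5.652 and ζ = 8.2/(2ω_n) = 0.7254.
Damped frequency ω_d = ω_n√(1−ζ²) = 3.89 rad/s, so peak time T_p = π/ω_d = 0.808 s.

T_p = 0.808 s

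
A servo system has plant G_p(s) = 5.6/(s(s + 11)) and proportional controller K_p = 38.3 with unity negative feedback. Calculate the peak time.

T_p = 0.231 s

From 1 + K_pG_p(s) = 0: s² + 11s + 214.5 = 0 ⇒ ω_n = 14.65, ζ = 0.3756.
Damped frequency ω_d = ω_n√(1−ζ²) = 13.57 rad/s, so peak time T_p = π/ω_d = 0.231 s.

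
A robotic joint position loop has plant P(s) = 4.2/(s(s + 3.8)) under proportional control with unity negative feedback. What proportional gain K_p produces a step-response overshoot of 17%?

From %OS = 100·exp(−πζ/√(1−ζ²)) = 17%, ζ = −ln(0.17)/√(π²+ln²(0.17)) = 0.4913.
Characteristic equation s² + 3.8s + 4.2K_p = 0 gives ζ = 3.8/(2√(4.2K_p)).
Setting ζ = 0.4913: √(4.2K_p) = 3.8/(2·0.4913) = 3.867, so K_p = 14.96/4.2 = 3.56.

K_p = 3.56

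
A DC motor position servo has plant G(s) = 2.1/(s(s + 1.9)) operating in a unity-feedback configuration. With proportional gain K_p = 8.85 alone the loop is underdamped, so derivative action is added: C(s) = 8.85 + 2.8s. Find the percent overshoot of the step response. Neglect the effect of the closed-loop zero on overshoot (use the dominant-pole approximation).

Forward path: (8.85 + 2.8s)·2.1/(s(s+1.9)). The closed-loop characteristic equation is s² + (1.9 + 2.1·2.8)s + 2.1·8.85 = 0.
That is s² + 7.78s + 18.59 = 0, so ω_n = 4.311 rad/s and ζ = 7.78/(2·4.311) = 0.9023.
%OS = 100·exp(−πζ/√(1−ζ²)) = 0.139%.

0.139%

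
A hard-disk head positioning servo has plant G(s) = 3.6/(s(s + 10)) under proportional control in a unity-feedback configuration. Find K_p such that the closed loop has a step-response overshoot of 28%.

K_p = 49.2

From %OS = 100·exp(−πζ/√(1−ζ²)) = 28%, ζ = −ln(0.28)/√(π²+ln²(0.28)) = 0.3755.
Characteristic equation s² + 10s + 3.6K_p = 0 gives ζ = 10/(2√(3.6K_p)).
Setting ζ = 0.3755: √(3.6K_p) = 10/(2·0.3755) = 13.31, so K_p = 177.3/3.6 = 49.2.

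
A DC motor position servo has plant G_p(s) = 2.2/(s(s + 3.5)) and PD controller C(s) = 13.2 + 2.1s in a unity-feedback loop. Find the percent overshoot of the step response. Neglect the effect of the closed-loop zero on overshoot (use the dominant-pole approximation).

Forward path: (13.2 + 2.1s)·2.2/(s(s+3.5)). The closed-loop characteristic equation is s² + (3.5 + 2.2·2.1)s + 2.2·13.2 = 0.
That is s² + 8.12s + 29.04 = 0, so ω_n = 5.389 rad/s and ζ = 8.12/(2·5.389) = 0.7534.
%OS = 100·exp(−πζ/√(1−ζ²)) = 2.73%.

2.73%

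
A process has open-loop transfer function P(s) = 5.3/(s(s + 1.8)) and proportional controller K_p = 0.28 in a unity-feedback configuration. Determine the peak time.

From 1 + K_pP(s) = 0: s² + 1.8s + 1.484 = 0 ⇒ ω_n = 1.218, ζ = 0.7388.
Damped frequency ω_d = ω_n√(1−ζ²) = 0.821 rad/s, so peak time T_p = π/ω_d = 3.83 s.

T_p = 3.83 s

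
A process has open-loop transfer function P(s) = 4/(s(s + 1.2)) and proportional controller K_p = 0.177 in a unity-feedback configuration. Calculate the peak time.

T_p = 5.33 s

From 1 + K_pP(s) = 0: s² + 1.2s + 0.708 = 0 ⇒ ω_n = 0.8414, ζ = 0.7131.
Damped frequency ω_d = ω_n√(1−ζ²) = 0.5899 rad/s, so peak time T_p = π/ω_d = 5.33 s.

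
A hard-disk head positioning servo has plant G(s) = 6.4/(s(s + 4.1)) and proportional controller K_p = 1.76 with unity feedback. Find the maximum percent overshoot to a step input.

From 1 + K_pG(s) = 0: s² + 4.1s + 11.26 = 0 ⇒ ω_n = 3.356, ζ = 0.6108.
%OS = 100·exp(−πζ/√(1−ζ²)) = 100·exp(−π·0.6108/√0.6269) = 8.86%.

8.86%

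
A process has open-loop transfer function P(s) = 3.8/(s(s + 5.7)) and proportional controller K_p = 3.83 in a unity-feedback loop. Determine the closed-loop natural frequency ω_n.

ω_n = 3.81 rad/s

With unity feedback the closed-loop characteristic equation is s² + 5.7s + 3.83·3.8 = s² + 5.7s + 14.55 = 0.
So ω_n² = 14.55 ⇒ ω_n = 3.815 rad/s, and ζ = 5.7/(2ω_n) = 0.747.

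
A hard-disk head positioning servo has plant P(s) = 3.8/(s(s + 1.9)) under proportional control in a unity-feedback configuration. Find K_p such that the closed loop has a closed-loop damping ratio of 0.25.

K_p = 3.8

Closed-loop characteristic equation: s² + 1.9s + K_p·3.8 = 0.
So ω_n = √(3.8K_p) and 2ζω_n = 1.9, giving ζ = 1.9/(2√(3.8K_p)).
Setting ζ = 0.25: √(3.8K_p) = 1.9/(2·0.25) = 3.8, so K_p = 14.44/3.8 = 3.8.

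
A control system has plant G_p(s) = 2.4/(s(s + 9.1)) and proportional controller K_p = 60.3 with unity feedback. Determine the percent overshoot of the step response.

27.7%

Closed-loop characteristic equation: s² + 9.1s + 144.7 = 0, so ω_n = 12.03 rad/s and ζ = 9.1/(2·12.03) = 0.3782.
%OS = 100·exp(−πζ/√(1−ζ²)) = 100·exp(−π·0.3782/√0.8569) = 27.7%.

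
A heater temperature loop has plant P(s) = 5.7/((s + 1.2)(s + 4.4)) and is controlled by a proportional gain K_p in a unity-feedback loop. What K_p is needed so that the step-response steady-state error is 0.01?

K_p = 91.7

The loop is type 0, so e_ss(step) = 1/(1 + K_pos) with K_pos = K_p·P(0).
P(0) = 1.08. Require 1/(1 + K_p·1.08) = 0.01, so 1 + 1.08·K_p = 100.
K_p = (100 − 1)/1.08 = 91.7.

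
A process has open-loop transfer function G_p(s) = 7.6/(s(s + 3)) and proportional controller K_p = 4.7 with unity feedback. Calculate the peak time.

T_p = 0.543 s

The closed-loop denominator s² + 3s + 35.72 gives ω_n = √35.72 = 5.977 and ζ = 3/(2ω_n) = 0.251.
Damped frequency ω_d = ω_n√(1−ζ²) = 5.785 rad/s, so peak time T_p = π/ω_d = 0.543 s.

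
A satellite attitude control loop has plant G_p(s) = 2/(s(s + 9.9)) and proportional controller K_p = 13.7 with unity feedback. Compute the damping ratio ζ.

1 + K_p·G_p(s) = 0 gives s² + 9.9s + 27.4 = 0.
So ω_n² = 27.4 ⇒ ω_n = 5.235 rad/s, and ζ = 9.9/(2ω_n) = 0.946.

ζ = 0.946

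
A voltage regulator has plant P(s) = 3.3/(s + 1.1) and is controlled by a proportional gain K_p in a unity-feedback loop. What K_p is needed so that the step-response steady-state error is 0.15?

K_p = 1.89

For a type-0 loop with proportional control, e_ss = 1/(1 + K_p·P(0)).
P(0) = 3. Require 1/(1 + K_p·3) = 0.15, so 1 + 3·K_p = 6.667.
K_p = (6.667 − 1)/3 = 1.89.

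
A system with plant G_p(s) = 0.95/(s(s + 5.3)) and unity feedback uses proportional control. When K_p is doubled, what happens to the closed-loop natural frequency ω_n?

ω_n = √(0.95·K_p), which grows with K_p.

increase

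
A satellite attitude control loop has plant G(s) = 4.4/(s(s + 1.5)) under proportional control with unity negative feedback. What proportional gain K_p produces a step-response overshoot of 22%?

K_p = 0.678

From %OS = 100·exp(−πζ/√(1−ζ²)) = 22%, ζ = −ln(0.22)/√(π²+ln²(0.22)) = 0.4342.
Characteristic equation s² + 1.5s + 4.4K_p = 0 gives ζ = 1.5/(2√(4.4K_p)).
Setting ζ = 0.4342: √(4.4K_p) = 1.5/(2·0.4342) = 1.727, so K_p = 2.984/4.4 = 0.678.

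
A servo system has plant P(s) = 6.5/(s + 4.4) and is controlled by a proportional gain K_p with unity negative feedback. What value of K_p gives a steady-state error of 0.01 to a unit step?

K_p = 67

Steady-state error for a unit step on this type-0 loop is 1/(1 + K_p·P(0)).
P(0) = 1.477. Require 1/(1 + K_p·1.477) = 0.01, so 1 + 1.477·K_p = 100.
K_p = (100 − 1)/1.477 = 67.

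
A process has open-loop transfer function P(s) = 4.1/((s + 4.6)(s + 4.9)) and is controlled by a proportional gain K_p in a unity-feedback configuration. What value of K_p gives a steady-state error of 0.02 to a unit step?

For a type-0 loop with proportional control, e_ss = 1/(1 + K_p·P(0)).
P(0) = 0.1819. Require 1/(1 + K_p·0.1819) = 0.02, so 1 + 0.1819·K_p = 50.
K_p = (50 − 1)/0.1819 = 269.

K_p = 269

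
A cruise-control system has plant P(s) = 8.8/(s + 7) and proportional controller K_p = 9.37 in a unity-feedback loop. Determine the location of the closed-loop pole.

Closed-loop transfer function: T(s) = K_p·P(s)/(1 + K_p·P(s)) = 82.46/(s + 7 + 82.46) = 82.46/(s + 89.46).
The closed-loop pole is at s = −89.46.

s = -89.46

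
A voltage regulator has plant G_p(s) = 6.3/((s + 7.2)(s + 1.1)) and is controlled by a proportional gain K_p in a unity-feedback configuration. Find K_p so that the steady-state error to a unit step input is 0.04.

K_p = 30.2

For a type-0 loop with proportional control, e_ss = 1/(1 + K_p·G_p(0)).
G_p(0) = 0.7955. Require 1/(1 + K_p·0.7955) = 0.04, so 1 + 0.7955·K_p = 25.
K_p = (25 − 1)/0.7955 = 30.2.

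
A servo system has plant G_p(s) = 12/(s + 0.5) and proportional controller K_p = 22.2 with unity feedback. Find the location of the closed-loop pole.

Closed-loop transfer function: T(s) = K_p·G_p(s)/(1 + K_p·G_p(s)) = 266.4/(s + 0.5 + 266.4) = 266.4/(s + 266.9).
The closed-loop pole is at s = −266.9.

s = -266.9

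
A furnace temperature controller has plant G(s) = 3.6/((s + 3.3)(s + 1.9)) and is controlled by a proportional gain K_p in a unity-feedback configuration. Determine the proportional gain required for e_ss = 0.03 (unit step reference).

Steady-state error for a unit step on this type-0 loop is 1/(1 + K_p·G(0)).
G(0) = 0.5742. Require 1/(1 + K_p·0.5742) = 0.03, so 1 + 0.5742·K_p = 33.33.
K_p = (33.33 − 1)/0.5742 = 56.3.

K_p = 56.3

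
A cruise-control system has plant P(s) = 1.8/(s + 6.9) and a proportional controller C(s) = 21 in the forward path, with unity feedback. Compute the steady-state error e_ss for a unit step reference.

0.154

The loop is type 0. Static position error constant K_pos = C(0)·P(0) = 21·0.2609 = 5.478.
Steady-state error to a unit step: e_ss = 1/(1+K_pos) = 1/6.478 = 0.154.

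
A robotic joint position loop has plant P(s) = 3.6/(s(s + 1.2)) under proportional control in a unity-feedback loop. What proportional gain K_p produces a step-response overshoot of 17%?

From %OS = 100·exp(−πζ/√(1−ζ²)) = 17%, ζ = −ln(0.17)/√(π²+ln²(0.17)) = 0.4913.
Characteristic equation s² + 1.2s + 3.6K_p = 0 gives ζ = 1.2/(2√(3.6K_p)).
Setting ζ = 0.4913: √(3.6K_p) = 1.2/(2·0.4913) = 1.221, so K_p = 1.492/3.6 = 0.414.

K_p = 0.414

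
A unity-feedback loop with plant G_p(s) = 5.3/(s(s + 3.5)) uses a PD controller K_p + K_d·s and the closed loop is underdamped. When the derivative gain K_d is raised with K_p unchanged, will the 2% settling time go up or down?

decrease

Characteristic equation s² + (3.5 + 5.3K_d)s + 5.3K_p = 0: raising K_d increases ζω_n = (3.5+5.3K_d)/2 while the loop stays underdamped, so T_s ≈ 4/(ζω_n) decreases.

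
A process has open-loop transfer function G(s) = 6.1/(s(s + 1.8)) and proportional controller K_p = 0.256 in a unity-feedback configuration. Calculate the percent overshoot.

3.83%

From 1 + K_pG(s) = 0: s² + 1.8s + 1.562 = 0 ⇒ ω_n = 1.25, ζ = 0.7202.
%OS = 100·exp(−πζ/√(1−ζ²)) = 100·exp(−π·0.7202/√0.4813) = 3.83%.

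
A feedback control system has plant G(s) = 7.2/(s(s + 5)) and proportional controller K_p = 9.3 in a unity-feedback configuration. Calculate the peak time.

T_p = 0.403 s

Closed-loop characteristic equation: s² + 5s + 66.96 = 0, so ω_n = 8.183 rad/s and ζ = 5/(2·8.183) = 0.3055.
Damped frequency ω_d = ω_n√(1−ζ²) = 7.792 rad/s, so peak time T_p = π/ω_d = 0.403 s.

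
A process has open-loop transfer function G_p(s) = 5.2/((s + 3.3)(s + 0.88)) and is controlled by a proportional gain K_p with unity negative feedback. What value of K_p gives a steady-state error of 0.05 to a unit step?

K_p = 10.6

For a type-0 loop with proportional control, e_ss = 1/(1 + K_p·G_p(0)).
G_p(0) = 1.791. Require 1/(1 + K_p·1.791) = 0.05, so 1 + 1.791·K_p = 20.
K_p = (20 − 1)/1.791 = 10.6.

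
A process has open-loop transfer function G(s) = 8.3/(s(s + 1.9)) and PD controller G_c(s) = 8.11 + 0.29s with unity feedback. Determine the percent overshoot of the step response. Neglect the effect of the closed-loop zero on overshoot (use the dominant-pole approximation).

42.5%

Forward path: (8.11 + 0.29s)·8.3/(s(s+1.9)). The closed-loop characteristic equation is s² + (1.9 + 8.3·0.29)s + 8.3·8.11 = 0.
That is s² + 4.307s + 67.31 = 0, so ω_n = 8.204 rad/s and ζ = 4.307/(2·8.204) = 0.2625.
%OS = 100·exp(−πζ/√(1−ζ²)) = 42.5%.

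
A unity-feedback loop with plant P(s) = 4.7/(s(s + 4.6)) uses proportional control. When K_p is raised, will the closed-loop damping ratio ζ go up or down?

decrease

ζ = 4.6/(2√(4.7K_p)); increasing K_p raises the denominator, so ζ falls.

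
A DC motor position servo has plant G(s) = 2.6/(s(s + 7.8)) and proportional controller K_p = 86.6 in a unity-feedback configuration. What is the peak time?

From 1 + K_pG(s) = 0: s² + 7.8s + 225.2 = 0 ⇒ ω_n = 15.01, ζ = 0.2599.
Damped frequency ω_d = ω_n√(1−ζ²) = 14.49 rad/s, so peak time T_p = π/ω_d = 0.217 s.

T_p = 0.217 s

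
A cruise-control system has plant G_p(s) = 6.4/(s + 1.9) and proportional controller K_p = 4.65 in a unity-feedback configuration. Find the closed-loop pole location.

Closed-loop transfer function: T(s) = K_p·G_p(s)/(1 + K_p·G_p(s)) = 29.76/(s + 1.9 + 29.76) = 29.76/(s + 31.66).
The closed-loop pole is at s = −31.66.

s = -31.66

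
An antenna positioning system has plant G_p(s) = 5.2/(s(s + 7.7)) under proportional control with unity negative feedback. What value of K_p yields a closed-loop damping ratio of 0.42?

Closed-loop characteristic equation: s² + 7.7s + K_p·5.2 = 0.
So ω_n = √(5.2K_p) and 2ζω_n = 7.7, giving ζ = 7.7/(2√(5.2K_p)).
Setting ζ = 0.42: √(5.2K_p) = 7.7/(2·0.42) = 9.167, so K_p = 84.03/5.2 = 16.2.

K_p = 16.2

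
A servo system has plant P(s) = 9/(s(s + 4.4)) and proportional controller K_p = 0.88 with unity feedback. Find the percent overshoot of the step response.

1.95%

From 1 + K_pP(s) = 0: s² + 4.4s + 7.92 = 0 ⇒ ω_n = 2.814, ζ = 0.7817.
%OS = 100·exp(−πζ/√(1−ζ²)) = 100·exp(−π·0.7817/√0.3889) = 1.95%.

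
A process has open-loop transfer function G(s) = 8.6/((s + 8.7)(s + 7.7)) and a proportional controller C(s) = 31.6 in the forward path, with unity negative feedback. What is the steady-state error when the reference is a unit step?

The loop is type 0. Static position error constant K_pos = C(0)·G(0) = 31.6·0.1284 = 4.057.
Steady-state error to a unit step: e_ss = 1/(1+K_pos) = 1/5.057 = 0.198.

0.198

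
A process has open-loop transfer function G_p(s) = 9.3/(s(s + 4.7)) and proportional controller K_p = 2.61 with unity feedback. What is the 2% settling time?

T_s ≈ 1.7 s

The closed-loop denominator s² + 4.7s + 24.27 gives ω_n = √24.27 = 4.927 and ζ = 4.7/(2ω_n) = 0.477.
2% settling time T_s ≈ 4/(ζω_n) = 4/2.35 = 1.7 s.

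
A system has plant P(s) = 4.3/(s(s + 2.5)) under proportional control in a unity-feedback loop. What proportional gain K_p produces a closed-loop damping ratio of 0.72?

K_p = 0.701

Closed-loop characteristic equation: s² + 2.5s + K_p·4.3 = 0.
So ω_n = √(4.3K_p) and 2ζω_n = 2.5, giving ζ = 2.5/(2√(4.3K_p)).
Setting ζ = 0.72: √(4.3K_p) = 2.5/(2·0.72) = 1.736, so K_p = 3.014/4.3 = 0.701.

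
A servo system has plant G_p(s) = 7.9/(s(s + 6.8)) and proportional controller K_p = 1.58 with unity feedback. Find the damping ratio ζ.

ζ = 0.962

1 + K_p·G_p(s) = 0 gives s² + 6.8s + 12.48 = 0.
Matching s² + 2ζω_n s + ω_n²: ω_n = √12.48 = 3.533 rad/s and 2ζω_n = 6.8, so ζ = 6.8/(2·3.533) = 0.962.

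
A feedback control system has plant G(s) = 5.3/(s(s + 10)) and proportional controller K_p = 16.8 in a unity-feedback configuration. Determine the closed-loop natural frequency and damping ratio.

ω_n = 9.44 rad/s, ζ = 0.53

The closed-loop denominator is s(s+10) + 16.8·5.3 = s² + 10s + 89.04.
So ω_n² = 89.04 ⇒ ω_n = 9.436 rad/s, and ζ = 10/(2ω_n) = 0.53.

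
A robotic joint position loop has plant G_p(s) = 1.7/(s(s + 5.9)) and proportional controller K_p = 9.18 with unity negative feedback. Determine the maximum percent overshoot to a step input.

2.94%

From 1 + K_pG_p(s) = 0: s² + 5.9s + 15.61 = 0 ⇒ ω_n = 3.95, ζ = 0.7468.
%OS = 100·exp(−πζ/√(1−ζ²)) = 100·exp(−π·0.7468/√0.4424) = 2.94%.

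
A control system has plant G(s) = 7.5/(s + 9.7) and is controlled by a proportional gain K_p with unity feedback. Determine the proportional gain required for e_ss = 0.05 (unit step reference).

K_p = 24.6

Steady-state error for a unit step on this type-0 loop is 1/(1 + K_p·G(0)).
G(0) = 0.7732. Require 1/(1 + K_p·0.7732) = 0.05, so 1 + 0.7732·K_p = 20.
K_p = (20 − 1)/0.7732 = 24.6.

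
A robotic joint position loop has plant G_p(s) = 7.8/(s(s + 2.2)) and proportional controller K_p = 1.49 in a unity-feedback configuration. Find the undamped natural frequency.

1 + K_p·G_p(s) = 0 gives s² + 2.2s + 11.62 = 0.
Matching s² + 2ζω_n s + ω_n²: ω_n = √11.62 = 3.409 rad/s and 2ζω_n = 2.2, so ζ = 2.2/(2·3.409) = 0.323.

ω_n = 3.41 rad/s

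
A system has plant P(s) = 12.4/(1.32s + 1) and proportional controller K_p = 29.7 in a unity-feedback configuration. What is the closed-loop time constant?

Closed loop: T(s) = K_p·P/(1+K_p·P) = 368.3/(1.32s + 1 + 368.3), with pole at s = −(1 + 368.3)/1.32 = −279.8.
Closed-loop time constant τ = 1/279.8 = 0.00357 s.

τ = 0.00357 s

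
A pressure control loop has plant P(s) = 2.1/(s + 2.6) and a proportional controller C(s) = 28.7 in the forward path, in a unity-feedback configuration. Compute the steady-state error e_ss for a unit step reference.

The loop is type 0. Static position error constant K_pos = C(0)·P(0) = 28.7·0.8077 = 23.18.
Steady-state error to a unit step: e_ss = 1/(1+K_pos) = 1/24.18 = 0.0414.

0.0414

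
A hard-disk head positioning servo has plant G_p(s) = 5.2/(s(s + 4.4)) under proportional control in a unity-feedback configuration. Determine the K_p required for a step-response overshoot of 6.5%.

From %OS = 100·exp(−πζ/√(1−ζ²)) = 6.5%, ζ = −ln(0.065)/√(π²+ln²(0.065)) = 0.6564.
Characteristic equation s² + 4.4s + 5.2K_p = 0 gives ζ = 4.4/(2√(5.2K_p)).
Setting ζ = 0.6564: √(5.2K_p) = 4.4/(2·0.6564) = 3.352, so K_p = 11.23/5.2 = 2.16.

K_p = 2.16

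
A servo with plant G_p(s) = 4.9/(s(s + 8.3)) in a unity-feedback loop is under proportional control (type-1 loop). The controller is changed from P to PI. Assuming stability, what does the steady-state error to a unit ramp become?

0

The integrator raises the loop to type 2, so K_v → ∞ and e_ss to a ramp is zero.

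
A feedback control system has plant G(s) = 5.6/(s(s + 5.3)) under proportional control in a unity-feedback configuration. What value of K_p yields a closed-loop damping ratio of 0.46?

K_p = 5.93

Closed-loop characteristic equation: s² + 5.3s + K_p·5.6 = 0.
So ω_n = √(5.6K_p) and 2ζω_n = 5.3, giving ζ = 5.3/(2√(5.6K_p)).
Setting ζ = 0.46: √(5.6K_p) = 5.3/(2·0.46) = 5.761, so K_p = 33.19/5.6 = 5.93.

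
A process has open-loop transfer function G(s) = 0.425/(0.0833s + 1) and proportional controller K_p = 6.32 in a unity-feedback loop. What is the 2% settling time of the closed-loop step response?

T_s ≈ 0.0904 s

Closed loop: T(s) = K_p·G/(1+K_p·G) = 2.686/(0.0833s + 1 + 2.686), with pole at s = −(1 + 2.686)/0.0833 = −44.25.
τ = 1/44.25 = 0.0226 s, so 2% settling time ≈ 4τ = 0.0904 s.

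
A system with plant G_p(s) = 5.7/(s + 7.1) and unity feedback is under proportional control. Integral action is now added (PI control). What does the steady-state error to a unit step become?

0

The integrator makes K_pos = lim_{s→0} C(s)G(s) infinite, so e_ss = 1/(1+K_pos) = 0.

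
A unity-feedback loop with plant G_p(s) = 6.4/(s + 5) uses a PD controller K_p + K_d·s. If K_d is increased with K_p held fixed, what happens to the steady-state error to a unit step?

unchanged

At s = 0 the derivative term contributes nothing: C(0) = K_p regardless of K_d, so K_pos = K_p·G_p(0) and e_ss are unchanged.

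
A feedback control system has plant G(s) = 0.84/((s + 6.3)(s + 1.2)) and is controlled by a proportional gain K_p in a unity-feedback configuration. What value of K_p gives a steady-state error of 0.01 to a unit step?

The loop is type 0, so e_ss(step) = 1/(1 + K_pos) with K_pos = K_p·G(0).
G(0) = 0.1111. Require 1/(1 + K_p·0.1111) = 0.01, so 1 + 0.1111·K_p = 100.
K_p = (100 − 1)/0.1111 = 891.

K_p = 891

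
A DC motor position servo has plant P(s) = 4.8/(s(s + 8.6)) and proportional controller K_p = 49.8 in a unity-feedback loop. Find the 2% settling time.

From 1 + K_pP(s) = 0: s² + 8.6s + 239 = 0 ⇒ ω_n = 15.46, ζ = 0.2781.
2% settling time T_s ≈ 4/(ζω_n) = 4/4.3 = 0.93 s.

T_s ≈ 0.93 s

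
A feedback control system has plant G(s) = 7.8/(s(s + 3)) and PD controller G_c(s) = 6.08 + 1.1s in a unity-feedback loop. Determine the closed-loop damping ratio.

Forward path: (6.08 + 1.1s)·7.8/(s(s+3)). The closed-loop characteristic equation is s² + (3 + 7.8·1.1)s + 7.8·6.08 = 0.
That is s² + 11.58s + 47.42 = 0, so ω_n = 6.887 rad/s and ζ = 11.58/(2·6.887) = 0.8408.

ζ = 0.841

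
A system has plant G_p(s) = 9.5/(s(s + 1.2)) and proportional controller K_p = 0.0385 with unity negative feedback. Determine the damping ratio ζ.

ζ = 0.992

1 + K_p·G_p(s) = 0 gives s² + 1.2s + 0.3658 = 0.
Matching s² + 2ζω_n s + ω_n²: ω_n = √0.3658 = 0.6048 rad/s and 2ζω_n = 1.2, so ζ = 1.2/(2·0.6048) = 0.992.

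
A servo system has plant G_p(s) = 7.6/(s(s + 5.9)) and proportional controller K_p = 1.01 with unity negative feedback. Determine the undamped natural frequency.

ω_n = 2.77 rad/s

With unity feedback the closed-loop characteristic equation is s² + 5.9s + 1.01·7.6 = s² + 5.9s + 7.676 = 0.
Matching s² + 2ζω_n s + ω_n²: ω_n = √7.676 = 2.771 rad/s and 2ζω_n = 5.9, so ζ = 5.9/(2·2.771) = 1.06.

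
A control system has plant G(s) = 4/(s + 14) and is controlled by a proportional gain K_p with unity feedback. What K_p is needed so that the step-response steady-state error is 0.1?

K_p = 31.5

For a type-0 loop with proportional control, e_ss = 1/(1 + K_p·G(0)).
G(0) = 0.2857. Require 1/(1 + K_p·0.2857) = 0.1, so 1 + 0.2857·K_p = 10.
K_p = (10 − 1)/0.2857 = 31.5.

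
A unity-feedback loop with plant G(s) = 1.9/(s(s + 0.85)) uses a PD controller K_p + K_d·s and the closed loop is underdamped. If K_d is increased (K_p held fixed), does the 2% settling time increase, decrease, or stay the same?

decrease

Characteristic equation s² + (0.85 + 1.9K_d)s + 1.9K_p = 0: raising K_d increases ζω_n = (0.85+1.9K_d)/2 while the loop stays underdamped, so T_s ≈ 4/(ζω_n) decreases.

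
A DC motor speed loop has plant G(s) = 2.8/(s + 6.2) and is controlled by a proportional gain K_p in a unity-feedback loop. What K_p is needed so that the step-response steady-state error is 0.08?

For a type-0 loop with proportional control, e_ss = 1/(1 + K_p·G(0)).
G(0) = 0.4516. Require 1/(1 + K_p·0.4516) = 0.08, so 1 + 0.4516·K_p = 12.5.
K_p = (12.5 − 1)/0.4516 = 25.5.

K_p = 25.5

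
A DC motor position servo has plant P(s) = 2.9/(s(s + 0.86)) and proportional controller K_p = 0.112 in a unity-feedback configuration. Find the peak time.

T_p = 8.4 s

From 1 + K_pP(s) = 0: s² + 0.86s + 0.3248 = 0 ⇒ ω_n = 0.5699, ζ = 0.7545.
Damped frequency ω_d = ω_n√(1−ζ²) = 0.374 rad/s, so peak time T_p = π/ω_d = 8.4 s.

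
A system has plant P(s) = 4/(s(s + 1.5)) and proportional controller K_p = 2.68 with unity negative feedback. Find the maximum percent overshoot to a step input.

The closed-loop denominator s² + 1.5s + 10.72 gives ω_n = √10.72 = 3.274 and ζ = 1.5/(2ω_n) = 0.2291.
%OS = 100·exp(−πζ/√(1−ζ²)) = 100·exp(−π·0.2291/√0.9475) = 47.7%.

47.7%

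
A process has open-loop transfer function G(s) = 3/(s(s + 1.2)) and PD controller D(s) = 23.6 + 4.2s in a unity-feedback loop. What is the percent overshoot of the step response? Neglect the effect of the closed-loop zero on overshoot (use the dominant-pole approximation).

1.11%

Forward path: (23.6 + 4.2s)·3/(s(s+1.2)). The closed-loop characteristic equation is s² + (1.2 + 3·4.2)s + 3·23.6 = 0.
That is s² + 13.8s + 70.8 = 0, so ω_n = 8.414 rad/s and ζ = 13.8/(2·8.414) = 0.82.
%OS = 100·exp(−πζ/√(1−ζ²)) = 1.11%.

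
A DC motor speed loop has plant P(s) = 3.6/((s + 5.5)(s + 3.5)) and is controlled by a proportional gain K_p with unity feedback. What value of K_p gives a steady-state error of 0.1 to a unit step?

K_p = 48.1

Steady-state error for a unit step on this type-0 loop is 1/(1 + K_p·P(0)).
P(0) = 0.187. Require 1/(1 + K_p·0.187) = 0.1, so 1 + 0.187·K_p = 10.
K_p = (10 − 1)/0.187 = 48.1.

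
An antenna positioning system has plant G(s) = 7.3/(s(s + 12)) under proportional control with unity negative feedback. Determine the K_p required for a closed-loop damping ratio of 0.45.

Closed-loop characteristic equation: s² + 12s + K_p·7.3 = 0.
So ω_n = √(7.3K_p) and 2ζω_n = 12, giving ζ = 12/(2√(7.3K_p)).
Setting ζ = 0.45: √(7.3K_p) = 12/(2·0.45) = 13.33, so K_p = 177.8/7.3 = 24.4.

K_p = 24.4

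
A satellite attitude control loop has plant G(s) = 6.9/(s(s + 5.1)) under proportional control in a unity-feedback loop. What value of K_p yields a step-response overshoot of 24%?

From %OS = 100·exp(−πζ/√(1−ζ²)) = 24%, ζ = −ln(0.24)/√(π²+ln²(0.24)) = 0.4136.
Characteristic equation s² + 5.1s + 6.9K_p = 0 gives ζ = 5.1/(2√(6.9K_p)).
Setting ζ = 0.4136: √(6.9K_p) = 5.1/(2·0.4136) = 6.166, so K_p = 38.01/6.9 = 5.51.

K_p = 5.51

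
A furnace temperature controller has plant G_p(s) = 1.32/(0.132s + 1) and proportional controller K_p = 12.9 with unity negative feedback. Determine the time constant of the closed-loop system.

Closed loop: T(s) = K_p·G_p/(1+K_p·G_p) = 17.03/(0.132s + 1 + 17.03), with pole at s = −(1 + 17.03)/0.132 = −136.6.
Closed-loop time constant τ = 1/136.6 = 0.00732 s.

τ = 0.00732 s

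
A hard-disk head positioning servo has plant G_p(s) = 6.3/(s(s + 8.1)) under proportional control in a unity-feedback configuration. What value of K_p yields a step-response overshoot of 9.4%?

K_p = 7.2

From %OS = 100·exp(−πζ/√(1−ζ²)) = 9.4%, ζ = −ln(0.094)/√(π²+ln²(0.094)) = 0.6013.
Characteristic equation s² + 8.1s + 6.3K_p = 0 gives ζ = 8.1/(2√(6.3K_p)).
Setting ζ = 0.6013: √(6.3K_p) = 8.1/(2·0.6013) = 6.735, so K_p = 45.36/6.3 = 7.2.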